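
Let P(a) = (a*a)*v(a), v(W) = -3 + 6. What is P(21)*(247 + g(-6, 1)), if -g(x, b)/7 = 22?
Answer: 123039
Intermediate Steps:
g(x, b) = -154 (g(x, b) = -7*22 = -154)
v(W) = 3
P(a) = 3*a² (P(a) = (a*a)*3 = a²*3 = 3*a²)
P(21)*(247 + g(-6, 1)) = (3*21²)*(247 - 154) = (3*441)*93 = 1323*93 = 123039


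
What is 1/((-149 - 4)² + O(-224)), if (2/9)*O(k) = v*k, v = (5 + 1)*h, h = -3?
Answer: 1/41553 ≈ 2.4066e-5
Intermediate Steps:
v = -18 (v = (5 + 1)*(-3) = 6*(-3) = -18)
O(k) = -81*k (O(k) = 9*(-18*k)/2 = -81*k)
1/((-149 - 4)² + O(-224)) = 1/((-149 - 4)² - 81*(-224)) = 1/((-153)² + 18144) = 1/(23409 + 18144) = 1/41553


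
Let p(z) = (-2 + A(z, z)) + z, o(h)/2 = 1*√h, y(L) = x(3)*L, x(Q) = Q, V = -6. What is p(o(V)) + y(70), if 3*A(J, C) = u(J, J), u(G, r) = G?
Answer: 208 + 8*I*√6/3 ≈ 208.0 + 6.532*I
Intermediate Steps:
A(J, C) = J/3
y(L) = 3*L
o(h) = 2*√h (o(h) = 2*(1*√h) = 2*√h)
p(z) = -2 + 4*z/3 (p(z) = (-2 + z/3) + z = -2 + 4*z/3)
p(o(V)) + y(70) = (-2 + 4*(2*√(-6))/3) + 3*70 = (-2 + 4*(2*(I*√6))/3) + 210 = (-2 + 4*(2*I*√6)/3) + 210 = (-2 + 8*I*√6/3) + 210 = 208 + 8*I*√6/3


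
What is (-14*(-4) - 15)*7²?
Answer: 2009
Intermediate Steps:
(-14*(-4) - 15)*7² = (56 - 15)*49 = 41*49 = 2009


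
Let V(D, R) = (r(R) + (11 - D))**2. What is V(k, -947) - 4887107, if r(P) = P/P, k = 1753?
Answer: -1856026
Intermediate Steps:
r(P) = 1
V(D, R) = (12 - D)**2 (V(D, R) = (1 + (11 - D))**2 = (12 - D)**2)
V(k, -947) - 4887107 = (12 - 1*1753)**2 - 4887107 = (12 - 1753)**2 - 4887107 = (-1741)**2 - 4887107 = 3031081 - 4887107 = -1856026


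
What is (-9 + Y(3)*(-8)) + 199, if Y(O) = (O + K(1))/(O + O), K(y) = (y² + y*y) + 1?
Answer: 182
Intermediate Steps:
K(y) = 1 + 2*y² (K(y) = (y² + y²) + 1 = 2*y² + 1 = 1 + 2*y²)
Y(O) = (3 + O)/(2*O) (Y(O) = (O + (1 + 2*1²))/(O + O) = (O + (1 + 2*1))/((2*O)) = (O + (1 + 2))*(1/(2*O)) = (O + 3)*(1/(2*O)) = (3 + O)*(1/(2*O)) = (3 + O)/(2*O))
(-9 + Y(3)*(-8)) + 199 = (-9 + ((½)*(3 + 3)/3)*(-8)) + 199 = (-9 + ((½)*(⅓)*6)*(-8)) + 199 = (-9 + 1*(-8)) + 199 = (-9 - 8) + 199 = -17 + 199 = 182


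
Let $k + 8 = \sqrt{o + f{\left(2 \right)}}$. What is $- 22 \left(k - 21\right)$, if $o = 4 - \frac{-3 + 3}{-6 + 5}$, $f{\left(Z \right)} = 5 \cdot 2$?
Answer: $638 - 22 \sqrt{14} \approx 555.68$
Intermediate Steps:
$f{\left(Z \right)} = 10$
$o = 4$ ($o = 4 - \frac{0}{-1} = 4 - 0 \left(-1\right) = 4 - 0 = 4 + 0 = 4$)
$k = -8 + \sqrt{14}$ ($k = -8 + \sqrt{4 + 10} = -8 + \sqrt{14} \approx -4.2583$)
$- 22 \left(k - 21\right) = - 22 \left(\left(-8 + \sqrt{14}\right) - 21\right) = - 22 \left(-29 + \sqrt{14}\right) = 638 - 22 \sqrt{14}$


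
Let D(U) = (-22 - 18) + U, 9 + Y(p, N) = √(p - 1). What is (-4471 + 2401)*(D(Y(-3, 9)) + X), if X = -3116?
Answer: 6551550 - 4140*I ≈ 6.5516e+6 - 4140.0*I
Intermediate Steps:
Y(p, N) = -9 + √(-1 + p) (Y(p, N) = -9 + √(p - 1) = -9 + √(-1 + p))
D(U) = -40 + U
(-4471 + 2401)*(D(Y(-3, 9)) + X) = (-4471 + 2401)*((-40 + (-9 + √(-1 - 3))) - 3116) = -2070*((-40 + (-9 + √(-4))) - 3116) = -2070*((-40 + (-9 + 2*I)) - 3116) = -2070*((-49 + 2*I) - 3116) = -2070*(-3165 + 2*I) = 6551550 - 4140*I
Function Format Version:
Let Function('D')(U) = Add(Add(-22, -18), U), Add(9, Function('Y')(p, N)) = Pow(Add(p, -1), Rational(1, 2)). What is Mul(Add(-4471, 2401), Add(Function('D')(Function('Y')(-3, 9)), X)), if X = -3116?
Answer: Add(6551550, Mul(-4140, I)) ≈ Add(6.5516e+6, Mul(-4140.0, I))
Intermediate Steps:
Function('Y')(p, N) = Add(-9, Pow(Add(-1, p), Rational(1, 2))) (Function('Y')(p, N) = Add(-9, Pow(Add(p, -1), Rational(1, 2))) = Add(-9, Pow(Add(-1, p), Rational(1, 2))))
Function('D')(U) = Add(-40, U)
Mul(Add(-4471, 2401), Add(Function('D')(Function('Y')(-3, 9)), X)) = Mul(Add(-4471, 2401), Add(Add(-40, Add(-9, Pow(Add(-1, -3), Rational(1, 2)))), -3116)) = Mul(-2070, Add(Add(-40, Add(-9, Pow(-4, Rational(1, 2)))), -3116)) = Mul(-2070, Add(Add(-40, Add(-9, Mul(2, I))), -3116)) = Mul(-2070, Add(Add(-49, Mul(2, I)), -3116)) = Mul(-2070, Add(-3165, Mul(2, I))) = Add(6551550, Mul(-4140, I))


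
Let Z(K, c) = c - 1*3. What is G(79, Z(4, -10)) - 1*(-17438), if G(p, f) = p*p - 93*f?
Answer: 24888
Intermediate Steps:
Z(K, c) = -3 + c (Z(K, c) = c - 3 = -3 + c)
G(p, f) = p**2 - 93*f
G(79, Z(4, -10)) - 1*(-17438) = (79**2 - 93*(-3 - 10)) - 1*(-17438) = (6241 - 93*(-13)) + 17438 = (6241 + 1209) + 17438 = 7450 + 17438 = 24888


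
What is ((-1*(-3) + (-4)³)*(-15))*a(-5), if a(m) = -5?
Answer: -4575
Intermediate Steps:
((-1*(-3) + (-4)³)*(-15))*a(-5) = ((-1*(-3) + (-4)³)*(-15))*(-5) = ((3 - 64)*(-15))*(-5) = -61*(-15)*(-5) = 915*(-5) = -4575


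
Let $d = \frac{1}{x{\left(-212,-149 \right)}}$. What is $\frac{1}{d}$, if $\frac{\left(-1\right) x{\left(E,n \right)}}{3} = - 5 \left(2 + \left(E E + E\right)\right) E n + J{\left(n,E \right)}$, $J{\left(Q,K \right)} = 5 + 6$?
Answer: $21195863847$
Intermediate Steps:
$J{\left(Q,K \right)} = 11$
$x{\left(E,n \right)} = -33 - 3 E n \left(-10 - 5 E - 5 E^{2}\right)$ ($x{\left(E,n \right)} = - 3 \left(- 5 \left(2 + \left(E E + E\right)\right) E n + 11\right) = - 3 \left(- 5 \left(2 + \left(E^{2} + E\right)\right) E n + 11\right) = - 3 \left(- 5 \left(2 + \left(E + E^{2}\right)\right) E n + 11\right) = - 3 \left(- 5 \left(2 + E + E^{2}\right) E n + 11\right) = - 3 \left(\left(-10 - 5 E - 5 E^{2}\right) E n + 11\right) = - 3 \left(E \left(-10 - 5 E - 5 E^{2}\right) n + 11\right) = - 3 \left(E n \left(-10 - 5 E - 5 E^{2}\right) + 11\right) = - 3 \left(11 + E n \left(-10 - 5 E - 5 E^{2}\right)\right) = -33 - 3 E n \left(-10 - 5 E - 5 E^{2}\right)$)
$d = \frac{1}{21195863847}$ ($d = \frac{1}{-33 + 15 \left(-149\right) \left(-212\right)^{2} + 15 \left(-149\right) \left(-212\right)^{3} + 30 \left(-212\right) \left(-149\right)} = \frac{1}{-33 + 15 \left(-149\right) 44944 + 15 \left(-149\right) \left(-9528128\right) + 947640} = \frac{1}{-33 - 100449840 + 21295366080 + 947640} = \frac{1}{21195863847} \approx 4.7179 \cdot 10^{-11}$)
$\frac{1}{d} = \frac{1}{\frac{1}{21195863847}} = 21195863847$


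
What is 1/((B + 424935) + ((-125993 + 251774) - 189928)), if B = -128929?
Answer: 1/231859 ≈ 4.3130e-6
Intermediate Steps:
1/((B + 424935) + ((-125993 + 251774) - 189928)) = 1/((-128929 + 424935) + ((-125993 + 251774) - 189928)) = 1/(296006 + (125781 - 189928)) = 1/(296006 - 64147) = 1/231859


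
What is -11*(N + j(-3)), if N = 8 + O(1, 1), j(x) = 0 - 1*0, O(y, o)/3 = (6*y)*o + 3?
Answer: -385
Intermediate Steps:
O(y, o) = 9 + 18*o*y (O(y, o) = 3*((6*y)*o + 3) = 3*(6*o*y + 3) = 3*(3 + 6*o*y) = 9 + 18*o*y)
j(x) = 0 (j(x) = 0 + 0 = 0)
N = 35 (N = 8 + (9 + 18*1*1) = 8 + (9 + 18) = 8 + 27 = 35)
-11*(N + j(-3)) = -11*(35 + 0) = -11*35 = -385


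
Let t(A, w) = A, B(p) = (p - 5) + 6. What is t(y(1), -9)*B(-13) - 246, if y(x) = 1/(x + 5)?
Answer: -248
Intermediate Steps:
B(p) = 1 + p (B(p) = (-5 + p) + 6 = 1 + p)
y(x) = 1/(5 + x)
t(y(1), -9)*B(-13) - 246 = (1 - 13)/(5 + 1) - 246 = -12/6 - 246 = (⅙)*(-12) - 246 = -2 - 246 = -248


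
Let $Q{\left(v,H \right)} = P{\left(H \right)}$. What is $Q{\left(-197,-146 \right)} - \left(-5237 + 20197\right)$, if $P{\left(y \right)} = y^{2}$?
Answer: $6356$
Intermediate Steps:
$Q{\left(v,H \right)} = H^{2}$
$Q{\left(-197,-146 \right)} - \left(-5237 + 20197\right) = \left(-146\right)^{2} - \left(-5237 + 20197\right) = 21316 - 14960 = 6356$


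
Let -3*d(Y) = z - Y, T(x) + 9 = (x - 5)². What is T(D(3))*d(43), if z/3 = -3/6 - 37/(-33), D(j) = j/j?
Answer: 6335/66 ≈ 95.985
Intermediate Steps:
D(j) = 1
z = 41/22 (z = 3*(-3/6 - 37/(-33)) = 3*(-3*⅙ - 37*(-1/33)) = 3*(-½ + 37/33) = 3*(41/66) = 41/22 ≈ 1.8636)
T(x) = -9 + (-5 + x)² (T(x) = -9 + (x - 5)² = -9 + (-5 + x)²)
d(Y) = -41/66 + Y/3 (d(Y) = -(41/22 - Y)/3 = -41/66 + Y/3)
T(D(3))*d(43) = (-9 + (-5 + 1)²)*(-41/66 + (⅓)*43) = (-9 + (-4)²)*(-41/66 + 43/3) = (-9 + 16)*(905/66) = 7*(905/66) = 6335/66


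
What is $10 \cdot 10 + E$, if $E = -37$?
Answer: $63$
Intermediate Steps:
$10 \cdot 10 + E = 10 \cdot 10 - 37 = 100 - 37 = 63$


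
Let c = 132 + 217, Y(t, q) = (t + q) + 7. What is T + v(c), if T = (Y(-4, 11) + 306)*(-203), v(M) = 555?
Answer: -64405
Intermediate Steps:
Y(t, q) = 7 + q + t (Y(t, q) = (q + t) + 7 = 7 + q + t)
c = 349
T = -64960 (T = ((7 + 11 - 4) + 306)*(-203) = (14 + 306)*(-203) = 320*(-203) = -64960)
T + v(c) = -64960 + 555 = -64405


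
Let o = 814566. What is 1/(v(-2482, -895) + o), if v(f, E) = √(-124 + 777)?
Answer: 814566/663517767703 - √653/663517767703 ≈ 1.2276e-6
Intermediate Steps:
v(f, E) = √653
1/(v(-2482, -895) + o) = 1/(√653 + 814566) = 1/(814566 + √653)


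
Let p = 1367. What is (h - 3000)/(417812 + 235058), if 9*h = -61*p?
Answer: -110387/5875830 ≈ -0.018787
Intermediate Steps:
h = -83387/9 (h = (-61*1367)/9 = (⅑)*(-83387) = -83387/9 ≈ -9265.2)
(h - 3000)/(417812 + 235058) = (-83387/9 - 3000)/(417812 + 235058) = -110387/9/652870 = -110387/9*1/652870 = -110387/5875830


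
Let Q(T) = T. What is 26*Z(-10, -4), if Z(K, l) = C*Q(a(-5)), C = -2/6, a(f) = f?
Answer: 130/3 ≈ 43.333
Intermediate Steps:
C = -⅓ (C = -2*⅙ = -⅓ ≈ -0.33333)
Z(K, l) = 5/3 (Z(K, l) = -⅓*(-5) = 5/3)
26*Z(-10, -4) = 26*(5/3) = 130/3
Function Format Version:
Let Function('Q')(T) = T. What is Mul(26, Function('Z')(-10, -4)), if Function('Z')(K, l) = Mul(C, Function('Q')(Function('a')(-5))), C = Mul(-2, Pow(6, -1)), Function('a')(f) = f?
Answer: Rational(130, 3) ≈ 43.333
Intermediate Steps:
C = Rational(-1, 3) (C = Mul(-2, Rational(1, 6)) = Rational(-1, 3) ≈ -0.33333)
Function('Z')(K, l) = Rational(5, 3) (Function('Z')(K, l) = Mul(Rational(-1, 3), -5) = Rational(5, 3))
Mul(26, Function('Z')(-10, -4)) = Mul(26, Rational(5, 3)) = Rational(130, 3)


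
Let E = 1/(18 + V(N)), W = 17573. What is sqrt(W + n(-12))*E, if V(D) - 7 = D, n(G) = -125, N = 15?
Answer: sqrt(4362)/20 ≈ 3.3023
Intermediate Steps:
V(D) = 7 + D
E = 1/40 (E = 1/(18 + (7 + 15)) = 1/(18 + 22) = 1/40 ≈ 0.025000)
sqrt(W + n(-12))*E = sqrt(17573 - 125)*(1/40) = sqrt(17448)*(1/40) = (2*sqrt(4362))*(1/40) = sqrt(4362)/20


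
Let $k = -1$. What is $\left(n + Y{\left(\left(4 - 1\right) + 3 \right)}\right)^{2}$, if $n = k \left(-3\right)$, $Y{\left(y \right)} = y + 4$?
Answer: $169$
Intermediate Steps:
$Y{\left(y \right)} = 4 + y$
$n = 3$ ($n = \left(-1\right) \left(-3\right) = 3$)
$\left(n + Y{\left(\left(4 - 1\right) + 3 \right)}\right)^{2} = \left(3 + \left(4 + \left(\left(4 - 1\right) + 3\right)\right)\right)^{2} = \left(3 + \left(4 + \left(3 + 3\right)\right)\right)^{2} = \left(3 + \left(4 + 6\right)\right)^{2} = \left(3 + 10\right)^{2} = 13^{2} = 169$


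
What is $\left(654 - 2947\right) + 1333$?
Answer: $-960$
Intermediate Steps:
$\left(654 - 2947\right) + 1333 = -2293 + 1333 = -960$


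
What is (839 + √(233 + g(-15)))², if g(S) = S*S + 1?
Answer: 704380 + 5034*√51 ≈ 7.4033e+5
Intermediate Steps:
g(S) = 1 + S² (g(S) = S² + 1 = 1 + S²)
(839 + √(233 + g(-15)))² = (839 + √(233 + (1 + (-15)²)))² = (839 + √(233 + (1 + 225)))² = (839 + √(233 + 226))² = (839 + √459)² = (839 + 3*√51)²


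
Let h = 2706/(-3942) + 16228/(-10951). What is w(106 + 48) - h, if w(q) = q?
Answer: 1123600975/7194807 ≈ 156.17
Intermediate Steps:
h = -15600697/7194807 (h = 2706*(-1/3942) + 16228*(-1/10951) = -451/657 - 16228/10951 = -15600697/7194807 ≈ -2.1683)
w(106 + 48) - h = (106 + 48) - 1*(-15600697/7194807) = 154 + 15600697/7194807 = 1123600975/7194807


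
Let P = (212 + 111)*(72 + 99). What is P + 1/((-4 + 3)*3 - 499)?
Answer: 27726965/502 ≈ 55233.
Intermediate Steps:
P = 55233 (P = 323*171 = 55233)
P + 1/((-4 + 3)*3 - 499) = 55233 + 1/((-4 + 3)*3 - 499) = 55233 + 1/(-1*3 - 499) = 55233 + 1/(-3 - 499) = 55233 + 1/(-502) = 55233 - 1/502 = 27726965/502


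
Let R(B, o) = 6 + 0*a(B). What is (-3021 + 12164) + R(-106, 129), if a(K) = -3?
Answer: 9149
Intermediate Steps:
R(B, o) = 6 (R(B, o) = 6 + 0*(-3) = 6 + 0 = 6)
(-3021 + 12164) + R(-106, 129) = (-3021 + 12164) + 6 = 9143 + 6 = 9149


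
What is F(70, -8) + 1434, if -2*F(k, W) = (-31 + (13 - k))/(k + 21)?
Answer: 130538/91 ≈ 1434.5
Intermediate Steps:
F(k, W) = -(-18 - k)/(2*(21 + k)) (F(k, W) = -(-31 + (13 - k))/(2*(k + 21)) = -(-18 - k)/(2*(21 + k)))
F(70, -8) + 1434 = (18 + 70)/(2*(21 + 70)) + 1434 = (½)*88/91 + 1434 = (½)*(1/91)*88 + 1434 = 44/91 + 1434 = 130538/91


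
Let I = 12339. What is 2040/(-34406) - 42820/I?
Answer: -749218240/212267817 ≈ -3.5296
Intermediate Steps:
2040/(-34406) - 42820/I = 2040/(-34406) - 42820/12339 = 2040*(-1/34406) - 42820*1/12339 = -1020/17203 - 42820/12339 = -749218240/212267817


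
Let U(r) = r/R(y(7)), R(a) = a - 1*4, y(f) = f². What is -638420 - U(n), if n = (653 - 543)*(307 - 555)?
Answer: -5740324/9 ≈ -6.3781e+5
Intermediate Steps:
n = -27280 (n = 110*(-248) = -27280)
R(a) = -4 + a (R(a) = a - 4 = -4 + a)
U(r) = r/45 (U(r) = r/(-4 + 7²) = r/(-4 + 49) = r/45)
-638420 - U(n) = -638420 - (-27280)/45 = -638420 - 1*(-5456/9) = -638420 + 5456/9 = -5740324/9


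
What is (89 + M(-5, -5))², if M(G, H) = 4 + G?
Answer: 7744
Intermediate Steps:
(89 + M(-5, -5))² = (89 + (4 - 5))² = (89 - 1)² = 88² = 7744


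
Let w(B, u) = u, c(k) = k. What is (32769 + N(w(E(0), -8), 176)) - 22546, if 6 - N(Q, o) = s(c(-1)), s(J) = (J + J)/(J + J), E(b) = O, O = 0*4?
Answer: 10228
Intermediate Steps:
O = 0
E(b) = 0
s(J) = 1 (s(J) = (2*J)/((2*J)) = (2*J)*(1/(2*J)) = 1)
N(Q, o) = 5 (N(Q, o) = 6 - 1*1 = 6 - 1 = 5)
(32769 + N(w(E(0), -8), 176)) - 22546 = (32769 + 5) - 22546 = 32774 - 22546 = 10228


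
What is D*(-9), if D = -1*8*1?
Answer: 72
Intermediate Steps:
D = -8 (D = -8*1 = -8)
D*(-9) = -8*(-9) = 72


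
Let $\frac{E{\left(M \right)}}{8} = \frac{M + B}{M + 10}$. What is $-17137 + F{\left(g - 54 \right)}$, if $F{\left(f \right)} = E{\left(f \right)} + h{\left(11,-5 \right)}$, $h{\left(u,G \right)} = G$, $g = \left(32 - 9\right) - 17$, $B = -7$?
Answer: $- \frac{325478}{19} \approx -17130.0$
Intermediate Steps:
$g = 6$ ($g = 23 - 17 = 6$)
$E{\left(M \right)} = \frac{8 \left(-7 + M\right)}{10 + M}$ ($E{\left(M \right)} = 8 \frac{M - 7}{M + 10} = 8 \frac{-7 + M}{10 + M} = \frac{8 \left(-7 + M\right)}{10 + M}$)
$F{\left(f \right)} = -5 + \frac{8 \left(-7 + f\right)}{10 + f}$ ($F{\left(f \right)} = \frac{8 \left(-7 + f\right)}{10 + f} - 5 = -5 + \frac{8 \left(-7 + f\right)}{10 + f}$)
$-17137 + F{\left(g - 54 \right)} = -17137 + \frac{-106 + 3 \left(6 - 54\right)}{10 + \left(6 - 54\right)} = -17137 + \frac{-106 + 3 \left(-48\right)}{10 - 48} = -17137 + \frac{-106 - 144}{-38} = -17137 - - \frac{125}{19} = -17137 + \frac{125}{19} = - \frac{325478}{19}$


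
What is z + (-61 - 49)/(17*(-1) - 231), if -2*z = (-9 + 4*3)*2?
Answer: -317/124 ≈ -2.5564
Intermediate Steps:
z = -3 (z = -(-9 + 4*3)*2/2 = -(-9 + 12)*2/2 = -3*2/2 = -½*6 = -3)
z + (-61 - 49)/(17*(-1) - 231) = -3 + (-61 - 49)/(17*(-1) - 231) = -3 - 110/(-17 - 231) = -3 - 110/(-248) = -3 - 110*(-1/248) = -3 + 55/124 = -317/124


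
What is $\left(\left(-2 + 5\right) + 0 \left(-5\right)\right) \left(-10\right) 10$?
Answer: $-300$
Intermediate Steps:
$\left(\left(-2 + 5\right) + 0 \left(-5\right)\right) \left(-10\right) 10 = \left(3 + 0\right) \left(-10\right) 10 = 3 \left(-10\right) 10 = \left(-30\right) 10 = -300$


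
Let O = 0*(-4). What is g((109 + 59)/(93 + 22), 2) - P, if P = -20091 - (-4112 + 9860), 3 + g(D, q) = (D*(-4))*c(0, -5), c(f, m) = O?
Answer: 25836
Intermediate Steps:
O = 0
c(f, m) = 0
g(D, q) = -3 (g(D, q) = -3 + (D*(-4))*0 = -3 - 4*D*0 = -3 + 0 = -3)
P = -25839 (P = -20091 - 1*5748 = -20091 - 5748 = -25839)
g((109 + 59)/(93 + 22), 2) - P = -3 - 1*(-25839) = -3 + 25839 = 25836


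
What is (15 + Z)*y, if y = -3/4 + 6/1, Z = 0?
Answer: 315/4 ≈ 78.750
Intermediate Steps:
y = 21/4 (y = -3*¼ + 6*1 = -¾ + 6 = 21/4 ≈ 5.2500)
(15 + Z)*y = (15 + 0)*(21/4) = 15*(21/4) = 315/4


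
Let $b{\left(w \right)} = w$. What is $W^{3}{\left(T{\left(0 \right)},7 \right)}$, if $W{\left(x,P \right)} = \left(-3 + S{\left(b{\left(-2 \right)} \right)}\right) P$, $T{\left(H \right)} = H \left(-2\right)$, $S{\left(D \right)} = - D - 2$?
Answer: $-9261$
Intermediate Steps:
$S{\left(D \right)} = -2 - D$
$T{\left(H \right)} = - 2 H$
$W{\left(x,P \right)} = - 3 P$ ($W{\left(x,P \right)} = \left(-3 - 0\right) P = \left(-3 + \left(-2 + 2\right)\right) P = \left(-3 + 0\right) P = - 3 P$)
$W^{3}{\left(T{\left(0 \right)},7 \right)} = \left(\left(-3\right) 7\right)^{3} = \left(-21\right)^{3} = -9261$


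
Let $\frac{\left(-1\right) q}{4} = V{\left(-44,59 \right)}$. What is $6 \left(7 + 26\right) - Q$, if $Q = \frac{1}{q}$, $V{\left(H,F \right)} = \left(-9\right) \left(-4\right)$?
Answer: $\frac{28513}{144} \approx 198.01$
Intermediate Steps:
$V{\left(H,F \right)} = 36$
$q = -144$ ($q = \left(-4\right) 36 = -144$)
$Q = - \frac{1}{144}$ ($Q = \frac{1}{-144} = - \frac{1}{144} \approx -0.0069444$)
$6 \left(7 + 26\right) - Q = 6 \left(7 + 26\right) - - \frac{1}{144} = 6 \cdot 33 + \frac{1}{144} = 198 + \frac{1}{144} = \frac{28513}{144}$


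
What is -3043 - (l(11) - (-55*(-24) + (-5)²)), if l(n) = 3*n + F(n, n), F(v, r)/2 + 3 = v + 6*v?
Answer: -1879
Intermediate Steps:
F(v, r) = -6 + 14*v (F(v, r) = -6 + 2*(v + 6*v) = -6 + 2*(7*v) = -6 + 14*v)
l(n) = -6 + 17*n (l(n) = 3*n + (-6 + 14*n) = -6 + 17*n)
-3043 - (l(11) - (-55*(-24) + (-5)²)) = -3043 - ((-6 + 17*11) - (-55*(-24) + (-5)²)) = -3043 - ((-6 + 187) - (1320 + 25)) = -3043 - (181 - 1*1345) = -3043 - (181 - 1345) = -3043 - 1*(-1164) = -3043 + 1164 = -1879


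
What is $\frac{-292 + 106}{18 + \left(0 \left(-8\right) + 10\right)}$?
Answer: $- \frac{93}{14} \approx -6.6429$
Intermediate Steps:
$\frac{-292 + 106}{18 + \left(0 \left(-8\right) + 10\right)} = - \frac{186}{18 + \left(0 + 10\right)} = - \frac{186}{18 + 10} = - \frac{186}{28} = \left(-186\right) \frac{1}{28} = - \frac{93}{14}$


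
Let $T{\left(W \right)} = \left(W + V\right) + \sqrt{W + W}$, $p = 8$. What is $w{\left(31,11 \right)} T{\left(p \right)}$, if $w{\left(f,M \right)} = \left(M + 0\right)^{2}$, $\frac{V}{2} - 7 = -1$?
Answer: $2904$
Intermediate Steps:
$V = 12$ ($V = 14 + 2 \left(-1\right) = 14 - 2 = 12$)
$w{\left(f,M \right)} = M^{2}$
$T{\left(W \right)} = 12 + W + \sqrt{2} \sqrt{W}$ ($T{\left(W \right)} = \left(W + 12\right) + \sqrt{W + W} = \left(12 + W\right) + \sqrt{2 W} = \left(12 + W\right) + \sqrt{2} \sqrt{W} = 12 + W + \sqrt{2} \sqrt{W}$)
$w{\left(31,11 \right)} T{\left(p \right)} = 11^{2} \left(12 + 8 + \sqrt{2} \sqrt{8}\right) = 121 \left(12 + 8 + \sqrt{2} \cdot 2 \sqrt{2}\right) = 121 \left(12 + 8 + 4\right) = 121 \cdot 24 = 2904$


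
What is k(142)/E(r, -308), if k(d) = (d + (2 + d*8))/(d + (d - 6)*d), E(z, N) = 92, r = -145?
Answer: 160/223721 ≈ 0.00071518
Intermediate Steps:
k(d) = (2 + 9*d)/(d + d*(-6 + d)) (k(d) = (d + (2 + 8*d))/(d + (-6 + d)*d) = (2 + 9*d)/(d + d*(-6 + d)))
k(142)/E(r, -308) = ((2 + 9*142)/(142*(-5 + 142)))/92 = ((1/142)*(2 + 1278)/137)*(1/92) = ((1/142)*(1/137)*1280)*(1/92) = (640/9727)*(1/92) = 160/223721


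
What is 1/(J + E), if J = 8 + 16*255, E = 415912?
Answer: 1/420000 ≈ 2.3810e-6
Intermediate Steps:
J = 4088 (J = 8 + 4080 = 4088)
1/(J + E) = 1/(4088 + 415912) = 1/420000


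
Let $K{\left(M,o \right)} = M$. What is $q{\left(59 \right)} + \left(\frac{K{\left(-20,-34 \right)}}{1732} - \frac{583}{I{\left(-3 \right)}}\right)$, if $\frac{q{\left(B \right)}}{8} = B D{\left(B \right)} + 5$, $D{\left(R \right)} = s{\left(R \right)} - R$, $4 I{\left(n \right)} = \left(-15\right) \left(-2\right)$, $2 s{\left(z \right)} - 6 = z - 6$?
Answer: $- \frac{90681533}{6495} \approx -13962.0$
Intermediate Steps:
$s{\left(z \right)} = \frac{z}{2}$ ($s{\left(z \right)} = 3 + \frac{z - 6}{2} = 3 + \frac{-6 + z}{2} = 3 + \left(-3 + \frac{z}{2}\right) = \frac{z}{2}$)
$I{\left(n \right)} = \frac{15}{2}$ ($I{\left(n \right)} = \frac{\left(-15\right) \left(-2\right)}{4} = \frac{1}{4} \cdot 30 = \frac{15}{2}$)
$D{\left(R \right)} = - \frac{R}{2}$ ($D{\left(R \right)} = \frac{R}{2} - R = - \frac{R}{2}$)
$q{\left(B \right)} = 40 - 4 B^{2}$ ($q{\left(B \right)} = 8 \left(B \left(- \frac{B}{2}\right) + 5\right) = 8 \left(- \frac{B^{2}}{2} + 5\right) = 8 \left(5 - \frac{B^{2}}{2}\right) = 40 - 4 B^{2}$)
$q{\left(59 \right)} + \left(\frac{K{\left(-20,-34 \right)}}{1732} - \frac{583}{I{\left(-3 \right)}}\right) = \left(40 - 4 \cdot 59^{2}\right) - \left(\frac{5}{433} + \frac{1166}{15}\right) = \left(40 - 13924\right) - \frac{504953}{6495} = -13884 - \frac{504953}{6495} = - \frac{90681533}{6495}$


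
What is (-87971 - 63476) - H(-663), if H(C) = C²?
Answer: -591016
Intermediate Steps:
(-87971 - 63476) - H(-663) = (-87971 - 63476) - 1*(-663)² = -151447 - 1*439569 = -151447 - 439569 = -591016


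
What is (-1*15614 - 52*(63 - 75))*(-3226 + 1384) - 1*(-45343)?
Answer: 27656923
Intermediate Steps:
(-1*15614 - 52*(63 - 75))*(-3226 + 1384) - 1*(-45343) = (-15614 - 52*(-12))*(-1842) + 45343 = (-15614 + 624)*(-1842) + 45343 = -14990*(-1842) + 45343 = 27611580 + 45343 = 27656923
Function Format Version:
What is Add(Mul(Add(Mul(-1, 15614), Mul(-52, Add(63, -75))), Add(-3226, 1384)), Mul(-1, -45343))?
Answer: 27656923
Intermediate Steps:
Add(Mul(Add(Mul(-1, 15614), Mul(-52, Add(63, -75))), Add(-3226, 1384)), Mul(-1, -45343)) = Add(Mul(Add(-15614, Mul(-52, -12)), -1842), 45343) = Add(Mul(Add(-15614, 624), -1842), 45343) = Add(Mul(-14990, -1842), 45343) = Add(27611580, 45343) = 27656923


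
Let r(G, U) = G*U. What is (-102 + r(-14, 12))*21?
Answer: -5670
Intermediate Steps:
(-102 + r(-14, 12))*21 = (-102 - 14*12)*21 = (-102 - 168)*21 = -270*21 = -5670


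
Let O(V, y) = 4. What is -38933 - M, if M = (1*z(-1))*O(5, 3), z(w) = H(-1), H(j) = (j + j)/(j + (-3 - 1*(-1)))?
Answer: -116807/3 ≈ -38936.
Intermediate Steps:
H(j) = 2*j/(-2 + j) (H(j) = (2*j)/(j + (-3 + 1)) = (2*j)/(j - 2) = (2*j)/(-2 + j) = 2*j/(-2 + j))
z(w) = 2/3 (z(w) = 2*(-1)/(-2 - 1) = 2*(-1)/(-3) = 2*(-1)*(-1/3) = 2/3)
M = 8/3 (M = (1*(2/3))*4 = (2/3)*4 = 8/3 ≈ 2.6667)
-38933 - M = -38933 - 1*8/3 = -38933 - 8/3 = -116807/3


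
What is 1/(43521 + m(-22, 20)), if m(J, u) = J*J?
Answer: 1/44005 ≈ 2.2725e-5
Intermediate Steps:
m(J, u) = J²
1/(43521 + m(-22, 20)) = 1/(43521 + (-22)²) = 1/(43521 + 484) = 1/44005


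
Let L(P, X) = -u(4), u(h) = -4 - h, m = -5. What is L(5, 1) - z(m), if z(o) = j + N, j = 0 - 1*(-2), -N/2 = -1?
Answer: 4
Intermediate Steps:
N = 2 (N = -2*(-1) = 2)
j = 2 (j = 0 + 2 = 2)
z(o) = 4 (z(o) = 2 + 2 = 4)
L(P, X) = 8 (L(P, X) = -(-4 - 1*4) = -(-4 - 4) = -1*(-8) = 8)
L(5, 1) - z(m) = 8 - 1*4 = 8 - 4 = 4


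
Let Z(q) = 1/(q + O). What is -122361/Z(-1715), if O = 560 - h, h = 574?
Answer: 211562169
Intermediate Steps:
O = -14 (O = 560 - 1*574 = 560 - 574 = -14)
Z(q) = 1/(-14 + q) (Z(q) = 1/(q - 14) = 1/(-14 + q))
-122361/Z(-1715) = -122361/(1/(-14 - 1715)) = -122361/(1/(-1729)) = -122361/(-1/1729) = -122361*(-1729) = 211562169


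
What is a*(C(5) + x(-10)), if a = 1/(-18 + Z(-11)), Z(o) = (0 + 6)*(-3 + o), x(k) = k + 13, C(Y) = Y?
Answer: -4/51 ≈ -0.078431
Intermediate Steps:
x(k) = 13 + k
Z(o) = -18 + 6*o (Z(o) = 6*(-3 + o) = -18 + 6*o)
a = -1/102 (a = 1/(-18 + (-18 + 6*(-11))) = 1/(-18 + (-18 - 66)) = 1/(-18 - 84) = 1/(-102) = -1/102 ≈ -0.0098039)
a*(C(5) + x(-10)) = -(5 + (13 - 10))/102 = -(5 + 3)/102 = -1/102*8 = -4/51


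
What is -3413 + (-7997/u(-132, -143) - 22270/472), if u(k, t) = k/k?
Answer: -2703895/236 ≈ -11457.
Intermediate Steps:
u(k, t) = 1
-3413 + (-7997/u(-132, -143) - 22270/472) = -3413 + (-7997/1 - 22270/472) = -3413 + (-7997*1 - 22270*1/472) = -3413 + (-7997 - 11135/236) = -3413 - 1898427/236 = -2703895/236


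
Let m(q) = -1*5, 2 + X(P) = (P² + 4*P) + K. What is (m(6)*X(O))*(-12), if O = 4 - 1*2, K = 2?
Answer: 720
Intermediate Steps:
O = 2 (O = 4 - 2 = 2)
X(P) = P² + 4*P (X(P) = -2 + ((P² + 4*P) + 2) = -2 + (2 + P² + 4*P) = P² + 4*P)
m(q) = -5
(m(6)*X(O))*(-12) = -10*(4 + 2)*(-12) = -10*6*(-12) = -5*12*(-12) = -60*(-12) = 720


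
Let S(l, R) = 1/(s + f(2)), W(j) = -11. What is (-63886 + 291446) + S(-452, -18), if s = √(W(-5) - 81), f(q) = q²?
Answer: 6144121/27 - I*√23/54 ≈ 2.2756e+5 - 0.088812*I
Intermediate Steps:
s = 2*I*√23 (s = √(-11 - 81) = √(-92) = 2*I*√23 ≈ 9.5917*I)
S(l, R) = 1/(4 + 2*I*√23) (S(l, R) = 1/(2*I*√23 + 2²) = 1/(2*I*√23 + 4) = 1/(4 + 2*I*√23))
(-63886 + 291446) + S(-452, -18) = (-63886 + 291446) + (1/27 - I*√23/54) = 227560 + (1/27 - I*√23/54) = 6144121/27 - I*√23/54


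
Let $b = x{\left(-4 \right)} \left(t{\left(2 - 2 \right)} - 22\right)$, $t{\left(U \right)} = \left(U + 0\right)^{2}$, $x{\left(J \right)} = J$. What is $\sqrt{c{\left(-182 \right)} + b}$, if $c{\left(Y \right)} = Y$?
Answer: $i \sqrt{94} \approx 9.6954 i$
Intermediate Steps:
$t{\left(U \right)} = U^{2}$
$b = 88$ ($b = - 4 \left(\left(2 - 2\right)^{2} - 22\right) = - 4 \left(0^{2} - 22\right) = - 4 \left(0 - 22\right) = \left(-4\right) \left(-22\right) = 88$)
$\sqrt{c{\left(-182 \right)} + b} = \sqrt{-182 + 88} = \sqrt{-94} = i \sqrt{94}$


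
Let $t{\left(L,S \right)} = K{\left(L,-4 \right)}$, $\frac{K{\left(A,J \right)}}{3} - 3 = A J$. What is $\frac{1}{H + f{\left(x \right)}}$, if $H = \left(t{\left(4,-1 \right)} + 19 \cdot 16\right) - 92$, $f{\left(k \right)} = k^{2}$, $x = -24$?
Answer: $\frac{1}{749} \approx 0.0013351$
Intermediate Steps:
$K{\left(A,J \right)} = 9 + 3 A J$
$t{\left(L,S \right)} = 9 - 12 L$ ($t{\left(L,S \right)} = 9 + 3 L \left(-4\right) = 9 - 12 L$)
$H = 173$ ($H = \left(\left(9 - 48\right) + 19 \cdot 16\right) - 92 = \left(\left(9 - 48\right) + 304\right) - 92 = \left(-39 + 304\right) - 92 = 265 - 92 = 173$)
$\frac{1}{H + f{\left(x \right)}} = \frac{1}{173 + \left(-24\right)^{2}} = \frac{1}{173 + 576} = \frac{1}{749}$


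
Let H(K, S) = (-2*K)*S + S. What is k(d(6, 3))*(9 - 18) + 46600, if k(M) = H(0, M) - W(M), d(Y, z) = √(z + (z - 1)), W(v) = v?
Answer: 46600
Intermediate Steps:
H(K, S) = S - 2*K*S (H(K, S) = -2*K*S + S = S - 2*K*S)
d(Y, z) = √(-1 + 2*z) (d(Y, z) = √(z + (-1 + z)) = √(-1 + 2*z))
k(M) = 0 (k(M) = M*(1 - 2*0) - M = M*(1 + 0) - M = M*1 - M = M - M = 0)
k(d(6, 3))*(9 - 18) + 46600 = 0*(9 - 18) + 46600 = 0*(-9) + 46600 = 0 + 46600 = 46600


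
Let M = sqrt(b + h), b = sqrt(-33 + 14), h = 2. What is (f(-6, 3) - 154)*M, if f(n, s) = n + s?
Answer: -157*sqrt(2 + I*sqrt(19)) ≈ -289.4 - 185.63*I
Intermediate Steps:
b = I*sqrt(19) (b = sqrt(-19) = I*sqrt(19) ≈ 4.3589*I)
M = sqrt(2 + I*sqrt(19)) (M = sqrt(I*sqrt(19) + 2) = sqrt(2 + I*sqrt(19)) ≈ 1.8433 + 1.1823*I)
(f(-6, 3) - 154)*M = ((-6 + 3) - 154)*sqrt(2 + I*sqrt(19)) = (-3 - 154)*sqrt(2 + I*sqrt(19)) = -157*sqrt(2 + I*sqrt(19))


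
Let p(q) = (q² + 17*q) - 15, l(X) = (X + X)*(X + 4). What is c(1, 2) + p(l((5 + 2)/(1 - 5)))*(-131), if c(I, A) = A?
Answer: 728357/64 ≈ 11381.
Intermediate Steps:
l(X) = 2*X*(4 + X) (l(X) = (2*X)*(4 + X) = 2*X*(4 + X))
p(q) = -15 + q² + 17*q
c(1, 2) + p(l((5 + 2)/(1 - 5)))*(-131) = 2 + (-15 + (2*((5 + 2)/(1 - 5))*(4 + (5 + 2)/(1 - 5)))² + 17*(2*((5 + 2)/(1 - 5))*(4 + (5 + 2)/(1 - 5))))*(-131) = 2 + (-15 + (2*(7/(-4))*(4 + 7/(-4)))² + 17*(2*(7/(-4))*(4 + 7/(-4))))*(-131) = 2 + (-15 + (2*(7*(-¼))*(4 + 7*(-¼)))² + 17*(2*(7*(-¼))*(4 + 7*(-¼))))*(-131) = 2 + (-15 + (2*(-7/4)*(4 - 7/4))² + 17*(2*(-7/4)*(4 - 7/4)))*(-131) = 2 + (-15 + (2*(-7/4)*(9/4))² + 17*(2*(-7/4)*(9/4)))*(-131) = 2 + (-15 + (-63/8)² + 17*(-63/8))*(-131) = 2 + (-15 + 3969/64 - 1071/8)*(-131) = 2 - 5559/64*(-131) = 2 + 728229/64 = 728357/64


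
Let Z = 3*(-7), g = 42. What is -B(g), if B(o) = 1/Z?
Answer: 1/21 ≈ 0.047619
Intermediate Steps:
Z = -21
B(o) = -1/21 (B(o) = 1/(-21) = -1/21)
-B(g) = -1*(-1/21) = 1/21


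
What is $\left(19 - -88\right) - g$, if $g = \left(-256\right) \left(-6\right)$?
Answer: $-1429$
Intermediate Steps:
$g = 1536$
$\left(19 - -88\right) - g = \left(19 - -88\right) - 1536 = \left(19 + 88\right) - 1536 = 107 - 1536 = -1429$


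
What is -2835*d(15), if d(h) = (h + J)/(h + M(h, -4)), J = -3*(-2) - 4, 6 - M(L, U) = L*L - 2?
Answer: 48195/202 ≈ 238.59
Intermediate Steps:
M(L, U) = 8 - L**2 (M(L, U) = 6 - (L*L - 2) = 6 - (L**2 - 2) = 6 - (-2 + L**2) = 6 + (2 - L**2) = 8 - L**2)
J = 2 (J = 6 - 4 = 2)
d(h) = (2 + h)/(8 + h - h**2) (d(h) = (h + 2)/(h + (8 - h**2)) = (2 + h)/(8 + h - h**2))
-2835*d(15) = -2835*(2 + 15)/(8 + 15 - 1*15**2) = -2835*17/(8 + 15 - 1*225) = -2835*17/(8 + 15 - 225) = -2835*17/(-202) = -(-2835)*17/202 = -2835*(-17/202) = 48195/202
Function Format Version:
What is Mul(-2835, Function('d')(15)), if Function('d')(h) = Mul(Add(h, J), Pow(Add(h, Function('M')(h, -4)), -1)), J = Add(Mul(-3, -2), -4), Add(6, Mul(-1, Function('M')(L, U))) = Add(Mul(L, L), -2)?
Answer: Rational(48195, 202) ≈ 238.59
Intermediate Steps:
Function('M')(L, U) = Add(8, Mul(-1, Pow(L, 2))) (Function('M')(L, U) = Add(6, Mul(-1, Add(Mul(L, L), -2))) = Add(6, Mul(-1, Add(Pow(L, 2), -2))) = Add(6, Mul(-1, Add(-2, Pow(L, 2)))) = Add(6, Add(2, Mul(-1, Pow(L, 2)))) = Add(8, Mul(-1, Pow(L, 2))))
J = 2 (J = Add(6, -4) = 2)
Function('d')(h) = Mul(Pow(Add(8, h, Mul(-1, Pow(h, 2))), -1), Add(2, h)) (Function('d')(h) = Mul(Add(h, 2), Pow(Add(h, Add(8, Mul(-1, Pow(h, 2)))), -1)) = Mul(Add(2, h), Pow(Add(8, h, Mul(-1, Pow(h, 2))), -1)) = Mul(Pow(Add(8, h, Mul(-1, Pow(h, 2))), -1), Add(2, h)))
Mul(-2835, Function('d')(15)) = Mul(-2835, Mul(Pow(Add(8, 15, Mul(-1, Pow(15, 2))), -1), Add(2, 15))) = Mul(-2835, Mul(Pow(Add(8, 15, Mul(-1, 225)), -1), 17)) = Mul(-2835, Mul(Pow(Add(8, 15, -225), -1), 17)) = Mul(-2835, Mul(Pow(-202, -1), 17)) = Mul(-2835, Mul(Rational(-1, 202), 17)) = Mul(-2835, Rational(-17, 202)) = Rational(48195, 202)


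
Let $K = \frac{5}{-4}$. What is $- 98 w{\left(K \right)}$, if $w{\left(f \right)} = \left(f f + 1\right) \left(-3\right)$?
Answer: $\frac{6027}{8} \approx 753.38$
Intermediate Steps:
$K = - \frac{5}{4}$ ($K = 5 \left(- \frac{1}{4}\right) = - \frac{5}{4} \approx -1.25$)
$w{\left(f \right)} = -3 - 3 f^{2}$ ($w{\left(f \right)} = \left(f^{2} + 1\right) \left(-3\right) = \left(1 + f^{2}\right) \left(-3\right) = -3 - 3 f^{2}$)
$- 98 w{\left(K \right)} = - 98 \left(-3 - 3 \left(- \frac{5}{4}\right)^{2}\right) = - 98 \left(-3 - \frac{75}{16}\right) = \left(-98\right) \left(- \frac{123}{16}\right) = \frac{6027}{8}$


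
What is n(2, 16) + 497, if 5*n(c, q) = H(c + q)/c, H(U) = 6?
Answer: 2488/5 ≈ 497.60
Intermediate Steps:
n(c, q) = 6/(5*c) (n(c, q) = (6/c)/5 = 6/(5*c))
n(2, 16) + 497 = (6/5)/2 + 497 = (6/5)*(½) + 497 = ⅗ + 497 = 2488/5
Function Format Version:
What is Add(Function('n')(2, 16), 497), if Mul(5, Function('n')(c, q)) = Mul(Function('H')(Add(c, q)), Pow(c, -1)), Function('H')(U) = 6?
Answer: Rational(2488, 5) ≈ 497.60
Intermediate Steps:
Function('n')(c, q) = Mul(Rational(6, 5), Pow(c, -1)) (Function('n')(c, q) = Mul(Rational(1, 5), Mul(6, Pow(c, -1))) = Mul(Rational(6, 5), Pow(c, -1)))
Add(Function('n')(2, 16), 497) = Add(Mul(Rational(6, 5), Pow(2, -1)), 497) = Add(Mul(Rational(6, 5), Rational(1, 2)), 497) = Add(Rational(3, 5), 497) = Rational(2488, 5)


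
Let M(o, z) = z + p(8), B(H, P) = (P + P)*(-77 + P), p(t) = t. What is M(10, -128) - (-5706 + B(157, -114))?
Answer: -37962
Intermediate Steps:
B(H, P) = 2*P*(-77 + P) (B(H, P) = (2*P)*(-77 + P) = 2*P*(-77 + P))
M(o, z) = 8 + z (M(o, z) = z + 8 = 8 + z)
M(10, -128) - (-5706 + B(157, -114)) = (8 - 128) - (-5706 + 2*(-114)*(-77 - 114)) = -120 - (-5706 + 2*(-114)*(-191)) = -120 - (-5706 + 43548) = -120 - 1*37842 = -120 - 37842 = -37962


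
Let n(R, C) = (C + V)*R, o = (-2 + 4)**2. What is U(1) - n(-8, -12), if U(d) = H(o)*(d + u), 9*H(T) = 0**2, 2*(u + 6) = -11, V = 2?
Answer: -80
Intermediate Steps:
o = 4 (o = 2**2 = 4)
u = -23/2 (u = -6 + (1/2)*(-11) = -6 - 11/2 = -23/2 ≈ -11.500)
H(T) = 0 (H(T) = (1/9)*0**2 = (1/9)*0 = 0)
n(R, C) = R*(2 + C) (n(R, C) = (C + 2)*R = (2 + C)*R = R*(2 + C))
U(d) = 0 (U(d) = 0*(d - 23/2) = 0*(-23/2 + d) = 0)
U(1) - n(-8, -12) = 0 - (-8)*(2 - 12) = 0 - (-8)*(-10) = 0 - 1*80 = 0 - 80 = -80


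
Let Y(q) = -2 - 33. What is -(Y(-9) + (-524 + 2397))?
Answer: -1838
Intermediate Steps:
Y(q) = -35
-(Y(-9) + (-524 + 2397)) = -(-35 + (-524 + 2397)) = -(-35 + 1873) = -1*1838 = -1838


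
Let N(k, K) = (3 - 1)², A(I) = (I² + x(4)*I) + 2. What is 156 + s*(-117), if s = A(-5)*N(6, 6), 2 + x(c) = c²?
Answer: 20280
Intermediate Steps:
x(c) = -2 + c²
A(I) = 2 + I² + 14*I (A(I) = (I² + (-2 + 4²)*I) + 2 = (I² + (-2 + 16)*I) + 2 = (I² + 14*I) + 2 = 2 + I² + 14*I)
N(k, K) = 4 (N(k, K) = 2² = 4)
s = -172 (s = (2 + (-5)² + 14*(-5))*4 = (2 + 25 - 70)*4 = -43*4 = -172)
156 + s*(-117) = 156 - 172*(-117) = 156 + 20124 = 20280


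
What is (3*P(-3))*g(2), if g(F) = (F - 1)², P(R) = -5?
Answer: -15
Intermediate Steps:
g(F) = (-1 + F)²
(3*P(-3))*g(2) = (3*(-5))*(-1 + 2)² = -15*1² = -15*1 = -15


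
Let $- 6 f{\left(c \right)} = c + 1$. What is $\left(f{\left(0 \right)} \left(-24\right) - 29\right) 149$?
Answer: $-3725$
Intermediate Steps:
$f{\left(c \right)} = - \frac{1}{6} - \frac{c}{6}$ ($f{\left(c \right)} = - \frac{c + 1}{6} = - \frac{1 + c}{6} = - \frac{1}{6} - \frac{c}{6}$)
$\left(f{\left(0 \right)} \left(-24\right) - 29\right) 149 = \left(\left(- \frac{1}{6} - 0\right) \left(-24\right) - 29\right) 149 = \left(\left(- \frac{1}{6} + 0\right) \left(-24\right) - 29\right) 149 = \left(\left(- \frac{1}{6}\right) \left(-24\right) - 29\right) 149 = \left(4 - 29\right) 149 = \left(-25\right) 149 = -3725$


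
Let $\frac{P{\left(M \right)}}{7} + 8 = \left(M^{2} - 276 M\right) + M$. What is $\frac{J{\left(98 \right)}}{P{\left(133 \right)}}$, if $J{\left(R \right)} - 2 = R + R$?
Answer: $- \frac{33}{22043} \approx -0.0014971$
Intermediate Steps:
$J{\left(R \right)} = 2 + 2 R$ ($J{\left(R \right)} = 2 + \left(R + R\right) = 2 + 2 R$)
$P{\left(M \right)} = -56 - 1925 M + 7 M^{2}$ ($P{\left(M \right)} = -56 + 7 \left(\left(M^{2} - 276 M\right) + M\right) = -56 + 7 \left(M^{2} - 275 M\right) = -56 + \left(- 1925 M + 7 M^{2}\right) = -56 - 1925 M + 7 M^{2}$)
$\frac{J{\left(98 \right)}}{P{\left(133 \right)}} = \frac{2 + 2 \cdot 98}{-56 - 256025 + 7 \cdot 133^{2}} = \frac{2 + 196}{-56 - 256025 + 7 \cdot 17689} = \frac{198}{-56 - 256025 + 123823} = \frac{198}{-132258} = 198 \left(- \frac{1}{132258}\right) = - \frac{33}{22043}$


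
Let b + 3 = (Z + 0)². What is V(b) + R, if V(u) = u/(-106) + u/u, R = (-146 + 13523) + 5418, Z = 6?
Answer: 1992343/106 ≈ 18796.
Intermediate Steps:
R = 18795 (R = 13377 + 5418 = 18795)
b = 33 (b = -3 + (6 + 0)² = -3 + 6² = -3 + 36 = 33)
V(u) = 1 - u/106 (V(u) = u*(-1/106) + 1 = -u/106 + 1 = 1 - u/106)
V(b) + R = (1 - 1/106*33) + 18795 = (1 - 33/106) + 18795 = 73/106 + 18795 = 1992343/106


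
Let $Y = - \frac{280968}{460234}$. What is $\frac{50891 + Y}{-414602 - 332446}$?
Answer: $- \frac{11710743763}{171908444616} \approx -0.068122$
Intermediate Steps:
$Y = - \frac{140484}{230117}$ ($Y = \left(-280968\right) \frac{1}{460234} = - \frac{140484}{230117} \approx -0.61049$)
$\frac{50891 + Y}{-414602 - 332446} = \frac{50891 - \frac{140484}{230117}}{-414602 - 332446} = \frac{11710743763}{230117 \left(-747048\right)} = \frac{11710743763}{230117} \left(- \frac{1}{747048}\right) = - \frac{11710743763}{171908444616}$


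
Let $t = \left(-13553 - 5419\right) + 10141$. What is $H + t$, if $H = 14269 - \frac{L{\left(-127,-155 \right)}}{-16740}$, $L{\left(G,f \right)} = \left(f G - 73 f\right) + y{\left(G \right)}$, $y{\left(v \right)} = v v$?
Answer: $\frac{91079249}{16740} \approx 5440.8$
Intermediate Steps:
$y{\left(v \right)} = v^{2}$
$L{\left(G,f \right)} = G^{2} - 73 f + G f$ ($L{\left(G,f \right)} = \left(f G - 73 f\right) + G^{2} = \left(G f - 73 f\right) + G^{2} = \left(- 73 f + G f\right) + G^{2} = G^{2} - 73 f + G f$)
$t = -8831$ ($t = -18972 + 10141 = -8831$)
$H = \frac{238910189}{16740}$ ($H = 14269 - \frac{\left(-127\right)^{2} - -11315 - -19685}{-16740} = 14269 - \left(16129 + 11315 + 19685\right) \left(- \frac{1}{16740}\right) = 14269 - 47129 \left(- \frac{1}{16740}\right) = 14269 - - \frac{47129}{16740} = 14269 + \frac{47129}{16740} = \frac{238910189}{16740} \approx 14272.0$)
$H + t = \frac{238910189}{16740} - 8831 = \frac{91079249}{16740}$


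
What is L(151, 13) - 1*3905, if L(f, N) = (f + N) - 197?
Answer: -3938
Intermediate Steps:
L(f, N) = -197 + N + f (L(f, N) = (N + f) - 197 = -197 + N + f)
L(151, 13) - 1*3905 = (-197 + 13 + 151) - 1*3905 = -33 - 3905 = -3938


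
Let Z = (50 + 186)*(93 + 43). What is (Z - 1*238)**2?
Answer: 1014932164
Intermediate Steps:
Z = 32096 (Z = 236*136 = 32096)
(Z - 1*238)**2 = (32096 - 1*238)**2 = (32096 - 238)**2 = 31858**2 = 1014932164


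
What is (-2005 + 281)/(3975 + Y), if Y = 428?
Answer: -1724/4403 ≈ -0.39155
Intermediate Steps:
(-2005 + 281)/(3975 + Y) = (-2005 + 281)/(3975 + 428) = -1724/4403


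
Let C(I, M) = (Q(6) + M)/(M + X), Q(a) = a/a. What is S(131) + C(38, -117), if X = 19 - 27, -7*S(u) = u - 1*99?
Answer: -3188/875 ≈ -3.6434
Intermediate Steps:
S(u) = 99/7 - u/7 (S(u) = -(u - 1*99)/7 = -(u - 99)/7 = -(-99 + u)/7 = 99/7 - u/7)
X = -8
Q(a) = 1
C(I, M) = (1 + M)/(-8 + M) (C(I, M) = (1 + M)/(M - 8) = (1 + M)/(-8 + M))
S(131) + C(38, -117) = (99/7 - ⅐*131) + (1 - 117)/(-8 - 117) = (99/7 - 131/7) - 116/(-125) = -32/7 - 1/125*(-116) = -32/7 + 116/125 = -3188/875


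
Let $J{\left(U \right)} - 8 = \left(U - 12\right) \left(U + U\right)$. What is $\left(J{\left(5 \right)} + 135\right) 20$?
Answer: $1460$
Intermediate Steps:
$J{\left(U \right)} = 8 + 2 U \left(-12 + U\right)$ ($J{\left(U \right)} = 8 + \left(U - 12\right) \left(U + U\right) = 8 + \left(-12 + U\right) 2 U = 8 + 2 U \left(-12 + U\right)$)
$\left(J{\left(5 \right)} + 135\right) 20 = \left(\left(8 - 120 + 2 \cdot 5^{2}\right) + 135\right) 20 = \left(\left(8 - 120 + 2 \cdot 25\right) + 135\right) 20 = \left(\left(8 - 120 + 50\right) + 135\right) 20 = \left(-62 + 135\right) 20 = 73 \cdot 20 = 1460$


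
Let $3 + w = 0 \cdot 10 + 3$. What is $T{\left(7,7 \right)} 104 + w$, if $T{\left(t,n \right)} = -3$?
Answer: $-312$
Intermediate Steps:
$w = 0$ ($w = -3 + \left(0 \cdot 10 + 3\right) = -3 + \left(0 + 3\right) = -3 + 3 = 0$)
$T{\left(7,7 \right)} 104 + w = \left(-3\right) 104 + 0 = -312 + 0 = -312$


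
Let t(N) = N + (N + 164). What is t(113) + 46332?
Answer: 46722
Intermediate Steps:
t(N) = 164 + 2*N (t(N) = N + (164 + N) = 164 + 2*N)
t(113) + 46332 = (164 + 2*113) + 46332 = (164 + 226) + 46332 = 390 + 46332 = 46722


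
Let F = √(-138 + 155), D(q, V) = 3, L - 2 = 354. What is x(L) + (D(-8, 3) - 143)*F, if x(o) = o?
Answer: 356 - 140*√17 ≈ -221.23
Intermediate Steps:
L = 356 (L = 2 + 354 = 356)
F = √17 ≈ 4.1231
x(L) + (D(-8, 3) - 143)*F = 356 + (3 - 143)*√17 = 356 - 140*√17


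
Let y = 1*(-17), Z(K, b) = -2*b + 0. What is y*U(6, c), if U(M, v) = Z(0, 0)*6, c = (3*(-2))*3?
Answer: 0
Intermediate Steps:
Z(K, b) = -2*b
c = -18 (c = -6*3 = -18)
y = -17
U(M, v) = 0 (U(M, v) = -2*0*6 = 0*6 = 0)
y*U(6, c) = -17*0 = 0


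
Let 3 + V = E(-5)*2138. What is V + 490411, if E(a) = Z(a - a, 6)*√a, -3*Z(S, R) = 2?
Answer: 490408 - 4276*I*√5/3 ≈ 4.9041e+5 - 3187.1*I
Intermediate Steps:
Z(S, R) = -⅔ (Z(S, R) = -⅓*2 = -⅔)
E(a) = -2*√a/3
V = -3 - 4276*I*√5/3 (V = -3 - 2*I*√5/3*2138 = -3 - 4276*I*√5/3 ≈ -3.0 - 3187.1*I)
V + 490411 = (-3 - 4276*I*√5/3) + 490411 = 490408 - 4276*I*√5/3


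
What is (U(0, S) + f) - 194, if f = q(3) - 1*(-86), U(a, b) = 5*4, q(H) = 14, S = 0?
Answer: -74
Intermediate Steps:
U(a, b) = 20
f = 100 (f = 14 - 1*(-86) = 14 + 86 = 100)
(U(0, S) + f) - 194 = (20 + 100) - 194 = 120 - 194 = -74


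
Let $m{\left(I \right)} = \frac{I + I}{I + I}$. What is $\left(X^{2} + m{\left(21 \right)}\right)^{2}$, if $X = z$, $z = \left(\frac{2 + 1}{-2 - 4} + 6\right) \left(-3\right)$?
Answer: $\frac{1194649}{16} \approx 74666.0$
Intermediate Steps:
$m{\left(I \right)} = 1$ ($m{\left(I \right)} = \frac{2 I}{2 I} = 2 I \frac{1}{2 I} = 1$)
$z = - \frac{33}{2}$ ($z = \left(\frac{3}{-6} + 6\right) \left(-3\right) = \left(3 \left(- \frac{1}{6}\right) + 6\right) \left(-3\right) = \left(- \frac{1}{2} + 6\right) \left(-3\right) = \frac{11}{2} \left(-3\right) = - \frac{33}{2} \approx -16.5$)
$X = - \frac{33}{2} \approx -16.5$
$\left(X^{2} + m{\left(21 \right)}\right)^{2} = \left(\left(- \frac{33}{2}\right)^{2} + 1\right)^{2} = \left(\frac{1089}{4} + 1\right)^{2} = \left(\frac{1093}{4}\right)^{2} = \frac{1194649}{16}$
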